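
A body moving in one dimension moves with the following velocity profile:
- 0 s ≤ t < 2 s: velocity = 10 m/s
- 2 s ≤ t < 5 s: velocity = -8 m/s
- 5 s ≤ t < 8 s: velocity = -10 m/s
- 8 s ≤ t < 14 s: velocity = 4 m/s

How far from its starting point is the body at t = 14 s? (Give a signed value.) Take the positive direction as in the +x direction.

-10 m

Net displacement equals the area under the velocity-time graph (areas below the axis count negative).
0–2 s: 10 × 2 = 20 m
2–5 s: -8 × 3 = -24 m
5–8 s: -10 × 3 = -30 m
8–14 s: 4 × 6 = 24 m
Net displacement = -10 m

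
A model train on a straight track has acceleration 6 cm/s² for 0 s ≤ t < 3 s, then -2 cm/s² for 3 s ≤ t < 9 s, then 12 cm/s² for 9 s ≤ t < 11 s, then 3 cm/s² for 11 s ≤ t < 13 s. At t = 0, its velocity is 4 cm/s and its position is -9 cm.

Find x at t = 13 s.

244 cm

On each constant-a segment, Δv = aΔt and Δx = v₀Δt + ½aΔt²; chain segment to segment.
0–3 s: v starts 4 cm/s; Δx = 4·3 + ½·6·3² = 39 cm; v ends 22 cm/s.
3–9 s: v starts 22 cm/s; Δx = 22·6 + ½·-2·6² = 96 cm; v ends 10 cm/s.
9–11 s: v starts 10 cm/s; Δx = 10·2 + ½·12·2² = 44 cm; v ends 34 cm/s.
11–13 s: v starts 34 cm/s; Δx = 34·2 + ½·3·2² = 74 cm; v ends 40 cm/s.
x(13) = -9 + Σ Δx = 244 cm.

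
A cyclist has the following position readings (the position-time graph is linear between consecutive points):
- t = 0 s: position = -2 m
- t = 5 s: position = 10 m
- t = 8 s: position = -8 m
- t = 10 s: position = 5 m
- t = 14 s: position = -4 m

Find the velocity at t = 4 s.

Velocity is the slope of the x-t graph on 0–5 s: (10 − -2)/(5 − 0) = 2.4 m/s.

2.4 m/s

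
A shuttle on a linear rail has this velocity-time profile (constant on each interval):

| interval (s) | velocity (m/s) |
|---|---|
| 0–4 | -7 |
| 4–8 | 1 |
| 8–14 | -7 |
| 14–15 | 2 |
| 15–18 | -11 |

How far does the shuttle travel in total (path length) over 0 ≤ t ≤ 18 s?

Total distance travelled is ∫|v| dt — sum the magnitudes of each area piece.
0–4 s: |-7| × 4 = 28 m
4–8 s: |1| × 4 = 4 m
8–14 s: |-7| × 6 = 42 m
14–15 s: |2| × 1 = 2 m
15–18 s: |-11| × 3 = 33 m
Total distance = 109 m

109 m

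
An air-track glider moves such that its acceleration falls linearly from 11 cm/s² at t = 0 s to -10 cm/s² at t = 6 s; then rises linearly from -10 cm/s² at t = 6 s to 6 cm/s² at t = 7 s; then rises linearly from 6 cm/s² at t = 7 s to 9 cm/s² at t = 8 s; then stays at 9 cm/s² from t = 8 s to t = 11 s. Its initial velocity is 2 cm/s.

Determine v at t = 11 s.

Δv equals the area under the a-t graph; then v = v₀ + Δv.
0–6 s: ½(11 + -10)(6) = 3 cm/s
6–7 s: ½(-10 + 6)(1) = -2 cm/s
7–8 s: ½(6 + 9)(1) = 7.5 cm/s
8–11 s: 9 × 3 = 27 cm/s
Δv = 35.5 cm/s, so v(11) = 2 + (35.5) = 37.5 cm/s.

37.5 cm/s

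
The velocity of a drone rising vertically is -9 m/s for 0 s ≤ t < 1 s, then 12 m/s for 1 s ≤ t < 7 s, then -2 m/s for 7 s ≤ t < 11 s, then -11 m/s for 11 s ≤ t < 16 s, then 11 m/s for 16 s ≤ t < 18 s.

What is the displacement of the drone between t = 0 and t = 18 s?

Displacement is the signed area under the v-t curve.
0–1 s: -9 × 1 = -9 m
1–7 s: 12 × 6 = 72 m
7–11 s: -2 × 4 = -8 m
11–16 s: -11 × 5 = -55 m
16–18 s: 11 × 2 = 22 m
Net displacement = 22 m

22 m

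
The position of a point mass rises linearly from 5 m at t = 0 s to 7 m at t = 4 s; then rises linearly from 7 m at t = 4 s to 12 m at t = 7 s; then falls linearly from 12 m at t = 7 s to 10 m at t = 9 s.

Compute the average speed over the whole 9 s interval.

Average speed = (total path length)/(elapsed time); on a piecewise-linear x-t graph the path length is Σ|Δx|.
0–4 s: |Δx| = |7 − 5| = 2 m
4–7 s: |Δx| = |12 − 7| = 5 m
7–9 s: |Δx| = |10 − 12| = 2 m
Total path = 9 m; average speed = 9/9 = 1 m/s.

1 m/s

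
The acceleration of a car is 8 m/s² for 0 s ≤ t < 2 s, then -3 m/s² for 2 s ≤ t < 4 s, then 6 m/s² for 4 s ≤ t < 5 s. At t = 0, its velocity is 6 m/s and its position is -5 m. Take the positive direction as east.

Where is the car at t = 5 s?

On each constant-a segment, Δv = aΔt and Δx = v₀Δt + ½aΔt²; chain segment to segment.
0–2 s: v starts 6 m/s; Δx = 6·2 + ½·8·2² = 28 m; v ends 22 m/s.
2–4 s: v starts 22 m/s; Δx = 22·2 + ½·-3·2² = 38 m; v ends 16 m/s.
4–5 s: v starts 16 m/s; Δx = 16·1 + ½·6·1² = 19 m; v ends 22 m/s.
x(5) = -5 + Σ Δx = 80 m.

80 m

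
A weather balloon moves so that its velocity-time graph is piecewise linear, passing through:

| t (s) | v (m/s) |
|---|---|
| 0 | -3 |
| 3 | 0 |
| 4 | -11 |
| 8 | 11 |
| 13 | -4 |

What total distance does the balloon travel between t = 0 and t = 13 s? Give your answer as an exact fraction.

Distance (not displacement) is the total path length: add the absolute areas under v-t.
0–3 s: |½(-3 + 0)(3)| = 4.5 m
3–4 s: |½(0 + -11)(1)| = 5.5 m
4–8 s: v = 0 at t = 6 s; triangle areas 11 + 11 = 22 m
8–13 s: v = 0 at t = 35/3 s; triangle areas 121/6 + 8/3 = 137/6 m
Total distance = 329/6 m

329/6 m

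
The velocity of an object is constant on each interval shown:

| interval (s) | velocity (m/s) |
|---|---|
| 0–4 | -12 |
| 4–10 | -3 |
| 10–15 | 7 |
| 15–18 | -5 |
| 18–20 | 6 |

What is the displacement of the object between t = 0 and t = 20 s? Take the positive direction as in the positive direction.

-34 m

Net displacement equals the area under the velocity-time graph (areas below the axis count negative).
0–4 s: -12 × 4 = -48 m
4–10 s: -3 × 6 = -18 m
10–15 s: 7 × 5 = 35 m
15–18 s: -5 × 3 = -15 m
18–20 s: 6 × 2 = 12 m
Net displacement = -34 m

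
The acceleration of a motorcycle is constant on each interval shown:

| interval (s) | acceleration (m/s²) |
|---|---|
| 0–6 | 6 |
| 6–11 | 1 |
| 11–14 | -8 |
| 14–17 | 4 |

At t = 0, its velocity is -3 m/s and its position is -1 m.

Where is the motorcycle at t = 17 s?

404.5 m

On each constant-a segment, Δv = aΔt and Δx = v₀Δt + ½aΔt²; chain segment to segment.
0–6 s: v starts -3 m/s; Δx = -3·6 + ½·6·6² = 90 m; v ends 33 m/s.
6–11 s: v starts 33 m/s; Δx = 33·5 + ½·1·5² = 177.5 m; v ends 38 m/s.
11–14 s: v starts 38 m/s; Δx = 38·3 + ½·-8·3² = 78 m; v ends 14 m/s.
14–17 s: v starts 14 m/s; Δx = 14·3 + ½·4·3² = 60 m; v ends 26 m/s.
x(17) = -1 + Σ Δx = 404.5 m.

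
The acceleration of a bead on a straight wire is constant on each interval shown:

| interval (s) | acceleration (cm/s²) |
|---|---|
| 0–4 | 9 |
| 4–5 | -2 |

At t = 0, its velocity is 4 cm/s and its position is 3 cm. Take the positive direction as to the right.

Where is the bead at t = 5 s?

130 cm

On each constant-a segment, Δv = aΔt and Δx = v₀Δt + ½aΔt²; chain segment to segment.
0–4 s: v starts 4 cm/s; Δx = 4·4 + ½·9·4² = 88 cm; v ends 40 cm/s.
4–5 s: v starts 40 cm/s; Δx = 40·1 + ½·-2·1² = 39 cm; v ends 38 cm/s.
x(5) = 3 + Σ Δx = 130 cm.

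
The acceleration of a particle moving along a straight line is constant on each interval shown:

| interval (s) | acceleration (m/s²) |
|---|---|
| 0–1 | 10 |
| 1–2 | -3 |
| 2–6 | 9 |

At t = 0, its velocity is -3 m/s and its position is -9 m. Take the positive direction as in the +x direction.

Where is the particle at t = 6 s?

On each constant-a segment, Δv = aΔt and Δx = v₀Δt + ½aΔt²; chain segment to segment.
0–1 s: v starts -3 m/s; Δx = -3·1 + ½·10·1² = 2 m; v ends 7 m/s.
1–2 s: v starts 7 m/s; Δx = 7·1 + ½·-3·1² = 5.5 m; v ends 4 m/s.
2–6 s: v starts 4 m/s; Δx = 4·4 + ½·9·4² = 88 m; v ends 40 m/s.
x(6) = -9 + Σ Δx = 86.5 m.

86.5 m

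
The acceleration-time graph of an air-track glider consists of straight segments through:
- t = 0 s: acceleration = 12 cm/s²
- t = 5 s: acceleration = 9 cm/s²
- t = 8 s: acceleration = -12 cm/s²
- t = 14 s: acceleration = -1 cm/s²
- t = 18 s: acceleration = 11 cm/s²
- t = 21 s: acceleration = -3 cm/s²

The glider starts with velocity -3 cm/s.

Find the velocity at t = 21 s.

Δv equals the area under the a-t graph; then v = v₀ + Δv.
0–5 s: ½(12 + 9)(5) = 52.5 cm/s
5–8 s: ½(9 + -12)(3) = -4.5 cm/s
8–14 s: ½(-12 + -1)(6) = -39 cm/s
14–18 s: ½(-1 + 11)(4) = 20 cm/s
18–21 s: ½(11 + -3)(3) = 12 cm/s
Δv = 41 cm/s, so v(21) = -3 + (41) = 38 cm/s.

38 cm/s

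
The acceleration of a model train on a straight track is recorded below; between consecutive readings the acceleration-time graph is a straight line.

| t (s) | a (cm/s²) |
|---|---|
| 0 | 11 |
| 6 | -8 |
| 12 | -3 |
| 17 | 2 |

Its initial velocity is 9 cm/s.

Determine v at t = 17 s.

-17.5 cm/s

Δv equals the area under the a-t graph; then v = v₀ + Δv.
0–6 s: ½(11 + -8)(6) = 9 cm/s
6–12 s: ½(-8 + -3)(6) = -33 cm/s
12–17 s: ½(-3 + 2)(5) = -2.5 cm/s
Δv = -26.5 cm/s, so v(17) = 9 + (-26.5) = -17.5 cm/s.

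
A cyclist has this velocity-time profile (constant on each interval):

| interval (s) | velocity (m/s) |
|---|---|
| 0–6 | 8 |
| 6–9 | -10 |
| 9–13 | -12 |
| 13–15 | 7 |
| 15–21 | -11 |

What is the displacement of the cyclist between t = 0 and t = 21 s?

-82 m

Net displacement equals the area under the velocity-time graph (areas below the axis count negative).
0–6 s: 8 × 6 = 48 m
6–9 s: -10 × 3 = -30 m
9–13 s: -12 × 4 = -48 m
13–15 s: 7 × 2 = 14 m
15–21 s: -11 × 6 = -66 m
Net displacement = -82 m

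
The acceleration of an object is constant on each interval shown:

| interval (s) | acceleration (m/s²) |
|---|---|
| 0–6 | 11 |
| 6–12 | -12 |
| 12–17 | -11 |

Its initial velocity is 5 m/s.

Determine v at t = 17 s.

-56 m/s

Δv equals the area under the a-t graph; then v = v₀ + Δv.
0–6 s: 11 × 6 = 66 m/s
6–12 s: -12 × 6 = -72 m/s
12–17 s: -11 × 5 = -55 m/s
Δv = -61 m/s, so v(17) = 5 + (-61) = -56 m/s.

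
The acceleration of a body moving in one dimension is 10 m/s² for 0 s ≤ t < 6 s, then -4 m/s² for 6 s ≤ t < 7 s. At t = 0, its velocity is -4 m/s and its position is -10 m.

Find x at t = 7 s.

200 m

On each constant-a segment, Δv = aΔt and Δx = v₀Δt + ½aΔt²; chain segment to segment.
0–6 s: v starts -4 m/s; Δx = -4·6 + ½·10·6² = 156 m; v ends 56 m/s.
6–7 s: v starts 56 m/s; Δx = 56·1 + ½·-4·1² = 54 m; v ends 52 m/s.
x(7) = -10 + Σ Δx = 200 m.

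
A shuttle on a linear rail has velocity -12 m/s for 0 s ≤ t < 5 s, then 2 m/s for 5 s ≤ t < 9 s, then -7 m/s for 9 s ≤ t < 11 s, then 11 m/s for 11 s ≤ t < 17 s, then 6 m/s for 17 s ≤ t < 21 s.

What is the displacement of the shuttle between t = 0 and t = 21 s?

24 m

Displacement is the signed area under the v-t curve.
0–5 s: -12 × 5 = -60 m
5–9 s: 2 × 4 = 8 m
9–11 s: -7 × 2 = -14 m
11–17 s: 11 × 6 = 66 m
17–21 s: 6 × 4 = 24 m
Net displacement = 24 m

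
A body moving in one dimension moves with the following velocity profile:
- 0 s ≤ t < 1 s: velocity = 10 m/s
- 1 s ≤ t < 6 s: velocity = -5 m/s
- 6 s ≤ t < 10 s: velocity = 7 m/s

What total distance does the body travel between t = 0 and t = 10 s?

Distance (not displacement) is the total path length: add the absolute areas under v-t.
0–1 s: |10| × 1 = 10 m
1–6 s: |-5| × 5 = 25 m
6–10 s: |7| × 4 = 28 m
Total distance = 63 m

63 m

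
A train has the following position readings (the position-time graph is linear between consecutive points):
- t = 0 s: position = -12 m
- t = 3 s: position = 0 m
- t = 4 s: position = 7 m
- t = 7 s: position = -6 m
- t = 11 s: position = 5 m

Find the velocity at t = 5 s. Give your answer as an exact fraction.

Velocity is the slope of the x-t graph on 4–7 s: (-6 − 7)/(7 − 4) = -13/3 m/s.

-13/3 m/s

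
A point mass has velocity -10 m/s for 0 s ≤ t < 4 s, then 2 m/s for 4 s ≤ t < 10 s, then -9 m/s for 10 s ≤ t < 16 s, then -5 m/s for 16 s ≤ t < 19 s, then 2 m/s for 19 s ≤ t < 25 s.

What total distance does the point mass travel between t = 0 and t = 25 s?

133 m

Total distance travelled is ∫|v| dt — sum the magnitudes of each area piece.
0–4 s: |-10| × 4 = 40 m
4–10 s: |2| × 6 = 12 m
10–16 s: |-9| × 6 = 54 m
16–19 s: |-5| × 3 = 15 m
19–25 s: |2| × 6 = 12 m
Total distance = 133 m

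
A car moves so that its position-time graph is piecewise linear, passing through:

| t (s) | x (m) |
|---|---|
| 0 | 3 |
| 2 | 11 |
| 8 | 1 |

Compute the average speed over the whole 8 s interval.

2.25 m/s

Average speed = (total path length)/(elapsed time); on a piecewise-linear x-t graph the path length is Σ|Δx|.
0–2 s: |Δx| = |11 − 3| = 8 m
2–8 s: |Δx| = |1 − 11| = 10 m
Total path = 18 m; average speed = 18/8 = 2.25 m/s.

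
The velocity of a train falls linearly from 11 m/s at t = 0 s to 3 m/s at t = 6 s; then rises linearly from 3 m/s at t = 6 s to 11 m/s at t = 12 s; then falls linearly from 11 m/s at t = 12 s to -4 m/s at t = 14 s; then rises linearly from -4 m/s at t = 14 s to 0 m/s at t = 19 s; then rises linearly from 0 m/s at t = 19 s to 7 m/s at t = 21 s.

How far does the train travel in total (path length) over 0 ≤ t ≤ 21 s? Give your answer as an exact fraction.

1652/15 m

Total distance travelled is ∫|v| dt — sum the magnitudes of each area piece.
0–6 s: |½(11 + 3)(6)| = 42 m
6–12 s: |½(3 + 11)(6)| = 42 m
12–14 s: v = 0 at t = 202/15 s; triangle areas 121/15 + 16/15 = 137/15 m
14–19 s: |½(-4 + 0)(5)| = 10 m
19–21 s: |½(0 + 7)(2)| = 7 m
Total distance = 1652/15 m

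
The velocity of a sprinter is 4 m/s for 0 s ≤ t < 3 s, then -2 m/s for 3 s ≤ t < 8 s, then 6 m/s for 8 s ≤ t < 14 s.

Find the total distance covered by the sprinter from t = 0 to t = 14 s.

58 m

Total distance travelled is ∫|v| dt — sum the magnitudes of each area piece.
0–3 s: |4| × 3 = 12 m
3–8 s: |-2| × 5 = 10 m
8–14 s: |6| × 6 = 36 m
Total distance = 58 m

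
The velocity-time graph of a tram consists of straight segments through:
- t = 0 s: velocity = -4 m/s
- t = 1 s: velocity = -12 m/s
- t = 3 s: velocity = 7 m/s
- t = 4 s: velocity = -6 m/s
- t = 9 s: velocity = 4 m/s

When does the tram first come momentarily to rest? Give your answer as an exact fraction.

v changes sign on 1–3 s (from -12 to 7); the graph is linear there, so v = 0 at t = 1 + (12)·(3 − 1)/(7 − -12) = 43/19 s.

t = 43/19 s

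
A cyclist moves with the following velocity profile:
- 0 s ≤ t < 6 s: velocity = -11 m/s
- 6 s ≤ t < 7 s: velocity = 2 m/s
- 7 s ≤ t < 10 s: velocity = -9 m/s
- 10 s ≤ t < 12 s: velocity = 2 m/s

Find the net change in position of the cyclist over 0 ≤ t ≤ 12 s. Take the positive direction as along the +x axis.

Displacement is the signed area under the v-t curve.
0–6 s: -11 × 6 = -66 m
6–7 s: 2 × 1 = 2 m
7–10 s: -9 × 3 = -27 m
10–12 s: 2 × 2 = 4 m
Net displacement = -87 m

-87 m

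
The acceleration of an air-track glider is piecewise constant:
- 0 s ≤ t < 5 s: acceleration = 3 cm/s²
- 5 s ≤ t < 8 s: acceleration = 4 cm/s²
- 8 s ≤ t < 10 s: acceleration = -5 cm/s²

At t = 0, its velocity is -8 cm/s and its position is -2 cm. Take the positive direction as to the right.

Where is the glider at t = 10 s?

62.5 cm

On each constant-a segment, Δv = aΔt and Δx = v₀Δt + ½aΔt²; chain segment to segment.
0–5 s: v starts -8 cm/s; Δx = -8·5 + ½·3·5² = -2.5 cm; v ends 7 cm/s.
5–8 s: v starts 7 cm/s; Δx = 7·3 + ½·4·3² = 39 cm; v ends 19 cm/s.
8–10 s: v starts 19 cm/s; Δx = 19·2 + ½·-5·2² = 28 cm; v ends 9 cm/s.
x(10) = -2 + Σ Δx = 62.5 cm.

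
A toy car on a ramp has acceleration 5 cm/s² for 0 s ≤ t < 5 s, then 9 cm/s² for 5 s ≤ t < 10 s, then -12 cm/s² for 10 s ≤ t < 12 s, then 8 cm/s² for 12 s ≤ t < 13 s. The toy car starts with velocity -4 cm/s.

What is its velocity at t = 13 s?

Δv equals the area under the a-t graph; then v = v₀ + Δv.
0–5 s: 5 × 5 = 25 cm/s
5–10 s: 9 × 5 = 45 cm/s
10–12 s: -12 × 2 = -24 cm/s
12–13 s: 8 × 1 = 8 cm/s
Δv = 54 cm/s, so v(13) = -4 + (54) = 50 cm/s.

50 cm/s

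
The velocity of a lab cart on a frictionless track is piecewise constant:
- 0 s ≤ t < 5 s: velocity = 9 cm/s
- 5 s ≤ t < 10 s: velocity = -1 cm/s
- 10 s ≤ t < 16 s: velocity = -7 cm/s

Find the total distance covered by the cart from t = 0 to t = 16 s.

Total distance travelled is ∫|v| dt — sum the magnitudes of each area piece.
0–5 s: |9| × 5 = 45 cm
5–10 s: |-1| × 5 = 5 cm
10–16 s: |-7| × 6 = 42 cm
Total distance = 92 cm

92 cm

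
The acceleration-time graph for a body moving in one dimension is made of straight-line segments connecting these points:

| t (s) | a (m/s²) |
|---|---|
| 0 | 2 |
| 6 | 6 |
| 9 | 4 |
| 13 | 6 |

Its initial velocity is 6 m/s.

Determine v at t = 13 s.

65 m/s

Δv equals the area under the a-t graph; then v = v₀ + Δv.
0–6 s: ½(2 + 6)(6) = 24 m/s
6–9 s: ½(6 + 4)(3) = 15 m/s
9–13 s: ½(4 + 6)(4) = 20 m/s
Δv = 59 m/s, so v(13) = 6 + (59) = 65 m/s.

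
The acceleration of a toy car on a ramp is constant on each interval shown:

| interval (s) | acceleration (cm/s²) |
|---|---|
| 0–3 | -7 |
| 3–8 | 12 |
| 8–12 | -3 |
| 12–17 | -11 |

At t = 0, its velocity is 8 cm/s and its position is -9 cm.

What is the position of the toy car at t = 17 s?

On each constant-a segment, Δv = aΔt and Δx = v₀Δt + ½aΔt²; chain segment to segment.
0–3 s: v starts 8 cm/s; Δx = 8·3 + ½·-7·3² = -7.5 cm; v ends -13 cm/s.
3–8 s: v starts -13 cm/s; Δx = -13·5 + ½·12·5² = 85 cm; v ends 47 cm/s.
8–12 s: v starts 47 cm/s; Δx = 47·4 + ½·-3·4² = 164 cm; v ends 35 cm/s.
12–17 s: v starts 35 cm/s; Δx = 35·5 + ½·-11·5² = 37.5 cm; v ends -20 cm/s.
x(17) = -9 + Σ Δx = 270 cm.

270 cm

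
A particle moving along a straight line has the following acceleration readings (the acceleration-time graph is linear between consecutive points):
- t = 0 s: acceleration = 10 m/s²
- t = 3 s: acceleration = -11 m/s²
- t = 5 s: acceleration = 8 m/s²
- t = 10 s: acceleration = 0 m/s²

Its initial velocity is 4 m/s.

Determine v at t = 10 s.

19.5 m/s

Δv equals the area under the a-t graph; then v = v₀ + Δv.
0–3 s: ½(10 + -11)(3) = -1.5 m/s
3–5 s: ½(-11 + 8)(2) = -3 m/s
5–10 s: ½(8 + 0)(5) = 20 m/s
Δv = 15.5 m/s, so v(10) = 4 + (15.5) = 19.5 m/s.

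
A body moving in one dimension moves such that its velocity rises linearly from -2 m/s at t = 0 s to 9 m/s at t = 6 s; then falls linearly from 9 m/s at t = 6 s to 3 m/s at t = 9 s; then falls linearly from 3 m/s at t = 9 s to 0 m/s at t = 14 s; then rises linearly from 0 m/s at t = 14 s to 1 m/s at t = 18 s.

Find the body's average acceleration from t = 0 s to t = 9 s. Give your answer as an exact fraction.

5/9 m/s²

Average acceleration = Δv/Δt = (3 − -2)/(9 − 0) = 5/9 m/s².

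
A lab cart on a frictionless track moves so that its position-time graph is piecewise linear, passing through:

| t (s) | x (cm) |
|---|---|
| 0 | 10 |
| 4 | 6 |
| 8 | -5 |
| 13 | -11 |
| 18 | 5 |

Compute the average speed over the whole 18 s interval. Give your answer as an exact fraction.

Average speed = (total path length)/(elapsed time); on a piecewise-linear x-t graph the path length is Σ|Δx|.
0–4 s: |Δx| = |6 − 10| = 4 cm
4–8 s: |Δx| = |-5 − 6| = 11 cm
8–13 s: |Δx| = |-11 − -5| = 6 cm
13–18 s: |Δx| = |5 − -11| = 16 cm
Total path = 37 cm; average speed = 37/18 = 37/18 cm/s.

37/18 cm/s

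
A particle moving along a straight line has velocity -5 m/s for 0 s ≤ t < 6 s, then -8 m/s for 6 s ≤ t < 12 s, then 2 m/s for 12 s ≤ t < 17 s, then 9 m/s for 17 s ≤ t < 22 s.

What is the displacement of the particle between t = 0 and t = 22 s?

-23 m

Displacement is the signed area under the v-t curve.
0–6 s: -5 × 6 = -30 m
6–12 s: -8 × 6 = -48 m
12–17 s: 2 × 5 = 10 m
17–22 s: 9 × 5 = 45 m
Net displacement = -23 m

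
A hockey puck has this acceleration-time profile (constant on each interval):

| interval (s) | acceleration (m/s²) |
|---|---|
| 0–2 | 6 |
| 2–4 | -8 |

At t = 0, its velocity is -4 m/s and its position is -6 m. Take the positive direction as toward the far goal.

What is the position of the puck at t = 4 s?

On each constant-a segment, Δv = aΔt and Δx = v₀Δt + ½aΔt²; chain segment to segment.
0–2 s: v starts -4 m/s; Δx = -4·2 + ½·6·2² = 4 m; v ends 8 m/s.
2–4 s: v starts 8 m/s; Δx = 8·2 + ½·-8·2² = 0 m; v ends -8 m/s.
x(4) = -6 + Σ Δx = -2 m.

-2 m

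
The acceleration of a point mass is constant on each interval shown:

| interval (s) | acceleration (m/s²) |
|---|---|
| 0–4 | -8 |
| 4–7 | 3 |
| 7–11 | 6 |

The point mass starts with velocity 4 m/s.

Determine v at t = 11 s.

Δv equals the area under the a-t graph; then v = v₀ + Δv.
0–4 s: -8 × 4 = -32 m/s
4–7 s: 3 × 3 = 9 m/s
7–11 s: 6 × 4 = 24 m/s
Δv = 1 m/s, so v(11) = 4 + (1) = 5 m/s.

5 m/s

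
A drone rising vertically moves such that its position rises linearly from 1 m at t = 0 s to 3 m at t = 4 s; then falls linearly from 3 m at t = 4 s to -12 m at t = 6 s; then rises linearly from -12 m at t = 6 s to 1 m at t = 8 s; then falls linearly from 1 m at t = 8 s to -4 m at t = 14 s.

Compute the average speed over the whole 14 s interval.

Average speed = (total path length)/(elapsed time); on a piecewise-linear x-t graph the path length is Σ|Δx|.
0–4 s: |Δx| = |3 − 1| = 2 m
4–6 s: |Δx| = |-12 − 3| = 15 m
6–8 s: |Δx| = |1 − -12| = 13 m
8–14 s: |Δx| = |-4 − 1| = 5 m
Total path = 35 m; average speed = 35/14 = 2.5 m/s.

2.5 m/s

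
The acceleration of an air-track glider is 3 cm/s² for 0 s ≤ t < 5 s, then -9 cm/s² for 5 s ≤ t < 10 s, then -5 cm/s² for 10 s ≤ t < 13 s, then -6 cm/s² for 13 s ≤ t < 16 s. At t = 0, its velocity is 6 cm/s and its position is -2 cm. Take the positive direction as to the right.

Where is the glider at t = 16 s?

On each constant-a segment, Δv = aΔt and Δx = v₀Δt + ½aΔt²; chain segment to segment.
0–5 s: v starts 6 cm/s; Δx = 6·5 + ½·3·5² = 67.5 cm; v ends 21 cm/s.
5–10 s: v starts 21 cm/s; Δx = 21·5 + ½·-9·5² = -7.5 cm; v ends -24 cm/s.
10–13 s: v starts -24 cm/s; Δx = -24·3 + ½·-5·3² = -94.5 cm; v ends -39 cm/s.
13–16 s: v starts -39 cm/s; Δx = -39·3 + ½·-6·3² = -144 cm; v ends -57 cm/s.
x(16) = -2 + Σ Δx = -180.5 cm.

-180.5 cm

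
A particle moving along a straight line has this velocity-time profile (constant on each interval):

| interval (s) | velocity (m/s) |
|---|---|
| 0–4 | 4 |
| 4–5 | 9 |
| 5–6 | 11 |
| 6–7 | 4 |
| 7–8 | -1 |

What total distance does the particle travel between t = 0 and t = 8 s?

Total distance travelled is ∫|v| dt — sum the magnitudes of each area piece.
0–4 s: |4| × 4 = 16 m
4–5 s: |9| × 1 = 9 m
5–6 s: |11| × 1 = 11 m
6–7 s: |4| × 1 = 4 m
7–8 s: |-1| × 1 = 1 m
Total distance = 41 m

41 m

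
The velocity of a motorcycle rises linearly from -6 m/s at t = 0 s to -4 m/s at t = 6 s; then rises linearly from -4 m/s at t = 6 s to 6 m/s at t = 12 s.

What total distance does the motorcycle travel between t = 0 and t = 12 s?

Distance (not displacement) is the total path length: add the absolute areas under v-t.
0–6 s: |½(-6 + -4)(6)| = 30 m
6–12 s: v = 0 at t = 8.4 s; triangle areas 4.8 + 10.8 = 15.6 m
Total distance = 45.6 m

45.6 m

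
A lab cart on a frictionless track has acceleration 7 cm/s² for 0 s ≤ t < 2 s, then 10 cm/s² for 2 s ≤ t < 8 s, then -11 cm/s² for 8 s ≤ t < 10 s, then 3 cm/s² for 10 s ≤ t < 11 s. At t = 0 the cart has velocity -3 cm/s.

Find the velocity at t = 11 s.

52 cm/s

Δv equals the area under the a-t graph; then v = v₀ + Δv.
0–2 s: 7 × 2 = 14 cm/s
2–8 s: 10 × 6 = 60 cm/s
8–10 s: -11 × 2 = -22 cm/s
10–11 s: 3 × 1 = 3 cm/s
Δv = 55 cm/s, so v(11) = -3 + (55) = 52 cm/s.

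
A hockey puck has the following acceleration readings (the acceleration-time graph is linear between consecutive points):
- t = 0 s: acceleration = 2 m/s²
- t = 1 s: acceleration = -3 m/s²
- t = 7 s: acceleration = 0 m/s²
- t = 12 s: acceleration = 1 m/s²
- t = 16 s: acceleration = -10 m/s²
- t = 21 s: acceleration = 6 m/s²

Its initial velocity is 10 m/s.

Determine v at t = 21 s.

Δv equals the area under the a-t graph; then v = v₀ + Δv.
0–1 s: ½(2 + -3)(1) = -0.5 m/s
1–7 s: ½(-3 + 0)(6) = -9 m/s
7–12 s: ½(0 + 1)(5) = 2.5 m/s
12–16 s: ½(1 + -10)(4) = -18 m/s
16–21 s: ½(-10 + 6)(5) = -10 m/s
Δv = -35 m/s, so v(21) = 10 + (-35) = -25 m/s.

-25 m/s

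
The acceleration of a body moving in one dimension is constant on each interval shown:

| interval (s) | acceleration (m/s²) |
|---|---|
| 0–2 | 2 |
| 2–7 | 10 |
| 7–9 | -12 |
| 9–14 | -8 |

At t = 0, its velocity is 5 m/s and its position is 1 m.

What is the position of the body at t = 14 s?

On each constant-a segment, Δv = aΔt and Δx = v₀Δt + ½aΔt²; chain segment to segment.
0–2 s: v starts 5 m/s; Δx = 5·2 + ½·2·2² = 14 m; v ends 9 m/s.
2–7 s: v starts 9 m/s; Δx = 9·5 + ½·10·5² = 170 m; v ends 59 m/s.
7–9 s: v starts 59 m/s; Δx = 59·2 + ½·-12·2² = 94 m; v ends 35 m/s.
9–14 s: v starts 35 m/s; Δx = 35·5 + ½·-8·5² = 75 m; v ends -5 m/s.
x(14) = 1 + Σ Δx = 354 m.

354 m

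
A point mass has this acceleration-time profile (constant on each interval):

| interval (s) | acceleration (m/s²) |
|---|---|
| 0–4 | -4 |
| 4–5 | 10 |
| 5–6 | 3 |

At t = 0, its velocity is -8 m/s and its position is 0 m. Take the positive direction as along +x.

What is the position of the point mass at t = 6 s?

-95.5 m

On each constant-a segment, Δv = aΔt and Δx = v₀Δt + ½aΔt²; chain segment to segment.
0–4 s: v starts -8 m/s; Δx = -8·4 + ½·-4·4² = -64 m; v ends -24 m/s.
4–5 s: v starts -24 m/s; Δx = -24·1 + ½·10·1² = -19 m; v ends -14 m/s.
5–6 s: v starts -14 m/s; Δx = -14·1 + ½·3·1² = -12.5 m; v ends -11 m/s.
x(6) = 0 + Σ Δx = -95.5 m.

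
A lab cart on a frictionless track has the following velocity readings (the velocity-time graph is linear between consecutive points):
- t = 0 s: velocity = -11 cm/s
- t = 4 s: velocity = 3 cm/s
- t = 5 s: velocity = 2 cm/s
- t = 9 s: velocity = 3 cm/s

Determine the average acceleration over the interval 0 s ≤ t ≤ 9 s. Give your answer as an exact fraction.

Average acceleration = Δv/Δt = (3 − -11)/(9 − 0) = 14/9 cm/s².

14/9 cm/s²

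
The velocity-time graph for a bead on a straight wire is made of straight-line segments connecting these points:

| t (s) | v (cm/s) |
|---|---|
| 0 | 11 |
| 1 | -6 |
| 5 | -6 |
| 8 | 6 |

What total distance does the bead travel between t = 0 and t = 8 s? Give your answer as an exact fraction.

1279/34 cm

Total distance travelled is ∫|v| dt — sum the magnitudes of each area piece.
0–1 s: v = 0 at t = 11/17 s; triangle areas 121/34 + 18/17 = 157/34 cm
1–5 s: |-6| × 4 = 24 cm
5–8 s: v = 0 at t = 6.5 s; triangle areas 4.5 + 4.5 = 9 cm
Total distance = 1279/34 cm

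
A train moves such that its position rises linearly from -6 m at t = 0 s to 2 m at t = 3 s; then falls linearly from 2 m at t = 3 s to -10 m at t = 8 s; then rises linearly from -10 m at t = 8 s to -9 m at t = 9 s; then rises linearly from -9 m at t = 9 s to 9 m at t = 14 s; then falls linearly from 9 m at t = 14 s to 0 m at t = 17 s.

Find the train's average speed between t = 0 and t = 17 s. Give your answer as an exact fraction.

48/17 m/s

Average speed = (total path length)/(elapsed time); on a piecewise-linear x-t graph the path length is Σ|Δx|.
0–3 s: |Δx| = |2 − -6| = 8 m
3–8 s: |Δx| = |-10 − 2| = 12 m
8–9 s: |Δx| = |-9 − -10| = 1 m
9–14 s: |Δx| = |9 − -9| = 18 m
14–17 s: |Δx| = |0 − 9| = 9 m
Total path = 48 m; average speed = 48/17 = 48/17 m/s.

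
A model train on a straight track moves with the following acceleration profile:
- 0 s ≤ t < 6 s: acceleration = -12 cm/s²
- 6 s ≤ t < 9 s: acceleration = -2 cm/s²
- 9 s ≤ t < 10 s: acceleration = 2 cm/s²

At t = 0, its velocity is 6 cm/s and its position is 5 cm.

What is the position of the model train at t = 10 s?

On each constant-a segment, Δv = aΔt and Δx = v₀Δt + ½aΔt²; chain segment to segment.
0–6 s: v starts 6 cm/s; Δx = 6·6 + ½·-12·6² = -180 cm; v ends -66 cm/s.
6–9 s: v starts -66 cm/s; Δx = -66·3 + ½·-2·3² = -207 cm; v ends -72 cm/s.
9–10 s: v starts -72 cm/s; Δx = -72·1 + ½·2·1² = -71 cm; v ends -70 cm/s.
x(10) = 5 + Σ Δx = -453 cm.

-453 cm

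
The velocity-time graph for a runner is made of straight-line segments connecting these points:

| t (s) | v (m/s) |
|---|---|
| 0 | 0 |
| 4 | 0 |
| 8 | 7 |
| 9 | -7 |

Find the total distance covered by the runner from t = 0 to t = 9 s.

Total distance travelled is ∫|v| dt — sum the magnitudes of each area piece.
0–4 s: |0| × 4 = 0 m
4–8 s: |½(0 + 7)(4)| = 14 m
8–9 s: v = 0 at t = 8.5 s; triangle areas 1.75 + 1.75 = 3.5 m
Total distance = 17.5 m

17.5 m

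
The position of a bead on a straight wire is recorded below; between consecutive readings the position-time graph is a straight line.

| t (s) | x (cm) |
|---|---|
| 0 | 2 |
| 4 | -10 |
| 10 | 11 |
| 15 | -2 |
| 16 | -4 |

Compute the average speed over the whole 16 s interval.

Average speed = (total path length)/(elapsed time); on a piecewise-linear x-t graph the path length is Σ|Δx|.
0–4 s: |Δx| = |-10 − 2| = 12 cm
4–10 s: |Δx| = |11 − -10| = 21 cm
10–15 s: |Δx| = |-2 − 11| = 13 cm
15–16 s: |Δx| = |-4 − -2| = 2 cm
Total path = 48 cm; average speed = 48/16 = 3 cm/s.

3 cm/s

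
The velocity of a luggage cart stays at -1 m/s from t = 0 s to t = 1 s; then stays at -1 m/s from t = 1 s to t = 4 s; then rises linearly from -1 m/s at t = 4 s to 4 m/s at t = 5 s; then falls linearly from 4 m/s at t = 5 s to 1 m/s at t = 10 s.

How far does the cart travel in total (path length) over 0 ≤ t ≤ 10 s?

Total distance travelled is ∫|v| dt — sum the magnitudes of each area piece.
0–1 s: |-1| × 1 = 1 m
1–4 s: |-1| × 3 = 3 m
4–5 s: v = 0 at t = 4.2 s; triangle areas 0.1 + 1.6 = 1.7 m
5–10 s: |½(4 + 1)(5)| = 12.5 m
Total distance = 18.2 m

18.2 m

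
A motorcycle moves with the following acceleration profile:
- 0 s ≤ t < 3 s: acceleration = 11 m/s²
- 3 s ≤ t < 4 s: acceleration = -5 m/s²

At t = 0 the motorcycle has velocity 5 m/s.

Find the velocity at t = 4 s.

Δv equals the area under the a-t graph; then v = v₀ + Δv.
0–3 s: 11 × 3 = 33 m/s
3–4 s: -5 × 1 = -5 m/s
Δv = 28 m/s, so v(4) = 5 + (28) = 33 m/s.

33 m/s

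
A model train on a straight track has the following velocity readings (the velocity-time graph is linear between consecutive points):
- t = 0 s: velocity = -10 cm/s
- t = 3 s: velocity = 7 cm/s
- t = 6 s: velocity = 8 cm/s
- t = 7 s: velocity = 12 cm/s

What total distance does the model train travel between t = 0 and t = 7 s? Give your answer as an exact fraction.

Distance (not displacement) is the total path length: add the absolute areas under v-t.
0–3 s: v = 0 at t = 30/17 s; triangle areas 150/17 + 147/34 = 447/34 cm
3–6 s: |½(7 + 8)(3)| = 22.5 cm
6–7 s: |½(8 + 12)(1)| = 10 cm
Total distance = 776/17 cm

776/17 cm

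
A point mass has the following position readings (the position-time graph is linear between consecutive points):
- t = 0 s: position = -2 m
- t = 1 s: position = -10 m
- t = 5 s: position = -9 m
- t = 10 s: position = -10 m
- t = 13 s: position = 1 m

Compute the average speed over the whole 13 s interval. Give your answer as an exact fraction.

21/13 m/s

Average speed = (total path length)/(elapsed time); on a piecewise-linear x-t graph the path length is Σ|Δx|.
0–1 s: |Δx| = |-10 − -2| = 8 m
1–5 s: |Δx| = |-9 − -10| = 1 m
5–10 s: |Δx| = |-10 − -9| = 1 m
10–13 s: |Δx| = |1 − -10| = 11 m
Total path = 21 m; average speed = 21/13 = 21/13 m/s.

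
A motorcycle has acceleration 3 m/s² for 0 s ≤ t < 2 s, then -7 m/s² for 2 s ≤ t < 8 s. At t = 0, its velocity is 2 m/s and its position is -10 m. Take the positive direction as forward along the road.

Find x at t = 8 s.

-78 m

On each constant-a segment, Δv = aΔt and Δx = v₀Δt + ½aΔt²; chain segment to segment.
0–2 s: v starts 2 m/s; Δx = 2·2 + ½·3·2² = 10 m; v ends 8 m/s.
2–8 s: v starts 8 m/s; Δx = 8·6 + ½·-7·6² = -78 m; v ends -34 m/s.
x(8) = -10 + Σ Δx = -78 m.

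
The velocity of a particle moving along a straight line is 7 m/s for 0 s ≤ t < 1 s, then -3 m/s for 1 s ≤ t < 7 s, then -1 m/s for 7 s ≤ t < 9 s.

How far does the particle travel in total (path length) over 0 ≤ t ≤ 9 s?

Total distance travelled is ∫|v| dt — sum the magnitudes of each area piece.
0–1 s: |7| × 1 = 7 m
1–7 s: |-3| × 6 = 18 m
7–9 s: |-1| × 2 = 2 m
Total distance = 27 m

27 m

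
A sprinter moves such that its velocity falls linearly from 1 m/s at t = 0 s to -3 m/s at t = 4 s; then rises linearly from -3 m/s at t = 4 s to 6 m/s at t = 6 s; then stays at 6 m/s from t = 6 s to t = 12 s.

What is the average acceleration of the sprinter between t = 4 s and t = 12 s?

Average acceleration = Δv/Δt = (6 − -3)/(12 − 4) = 1.125 m/s².

1.125 m/s²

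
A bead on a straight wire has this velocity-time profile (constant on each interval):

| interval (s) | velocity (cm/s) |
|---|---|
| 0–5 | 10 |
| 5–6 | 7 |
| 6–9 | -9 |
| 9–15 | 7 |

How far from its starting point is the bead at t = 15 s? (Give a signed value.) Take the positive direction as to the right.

72 cm

Net displacement equals the area under the velocity-time graph (areas below the axis count negative).
0–5 s: 10 × 5 = 50 cm
5–6 s: 7 × 1 = 7 cm
6–9 s: -9 × 3 = -27 cm
9–15 s: 7 × 6 = 42 cm
Net displacement = 72 cm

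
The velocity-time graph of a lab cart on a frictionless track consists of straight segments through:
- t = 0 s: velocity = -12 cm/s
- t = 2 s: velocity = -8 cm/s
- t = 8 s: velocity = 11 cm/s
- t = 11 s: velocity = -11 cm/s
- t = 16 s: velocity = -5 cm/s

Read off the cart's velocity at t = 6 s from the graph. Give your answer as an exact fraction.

On 2–8 s the graph is linear from -8 to 11 cm/s: v(6) = -8 + (11 − -8)·(6 − 2)/(8 − 2) = 14/3 cm/s.

14/3 cm/s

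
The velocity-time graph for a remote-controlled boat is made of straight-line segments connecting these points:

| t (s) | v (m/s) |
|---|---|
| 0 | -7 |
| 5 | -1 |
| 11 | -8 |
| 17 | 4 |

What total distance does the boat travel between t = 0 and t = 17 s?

Total distance travelled is ∫|v| dt — sum the magnitudes of each area piece.
0–5 s: |½(-7 + -1)(5)| = 20 m
5–11 s: |½(-1 + -8)(6)| = 27 m
11–17 s: v = 0 at t = 15 s; triangle areas 16 + 4 = 20 m
Total distance = 67 m

67 m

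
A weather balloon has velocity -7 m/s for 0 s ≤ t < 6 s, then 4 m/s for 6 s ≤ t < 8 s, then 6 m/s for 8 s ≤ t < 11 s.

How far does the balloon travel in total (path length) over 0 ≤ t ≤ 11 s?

Total distance travelled is ∫|v| dt — sum the magnitudes of each area piece.
0–6 s: |-7| × 6 = 42 m
6–8 s: |4| × 2 = 8 m
8–11 s: |6| × 3 = 18 m
Total distance = 68 m

68 m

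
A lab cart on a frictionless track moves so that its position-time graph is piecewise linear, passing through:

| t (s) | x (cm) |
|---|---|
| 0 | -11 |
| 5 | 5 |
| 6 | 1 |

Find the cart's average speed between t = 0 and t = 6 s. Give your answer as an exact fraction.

Average speed = (total path length)/(elapsed time); on a piecewise-linear x-t graph the path length is Σ|Δx|.
0–5 s: |Δx| = |5 − -11| = 16 cm
5–6 s: |Δx| = |1 − 5| = 4 cm
Total path = 20 cm; average speed = 20/6 = 10/3 cm/s.

10/3 cm/s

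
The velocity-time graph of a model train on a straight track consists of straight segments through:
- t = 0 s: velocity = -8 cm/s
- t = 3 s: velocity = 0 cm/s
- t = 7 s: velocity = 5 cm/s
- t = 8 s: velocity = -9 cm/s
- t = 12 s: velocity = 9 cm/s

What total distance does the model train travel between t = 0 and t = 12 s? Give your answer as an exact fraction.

Total distance travelled is ∫|v| dt — sum the magnitudes of each area piece.
0–3 s: |½(-8 + 0)(3)| = 12 cm
3–7 s: |½(0 + 5)(4)| = 10 cm
7–8 s: v = 0 at t = 103/14 s; triangle areas 25/28 + 81/28 = 53/14 cm
8–12 s: v = 0 at t = 10 s; triangle areas 9 + 9 = 18 cm
Total distance = 613/14 cm

613/14 cm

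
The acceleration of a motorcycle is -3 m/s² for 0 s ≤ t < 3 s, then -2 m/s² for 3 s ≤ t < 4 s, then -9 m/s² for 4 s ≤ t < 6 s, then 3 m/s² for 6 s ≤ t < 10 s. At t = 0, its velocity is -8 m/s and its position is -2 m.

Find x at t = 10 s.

On each constant-a segment, Δv = aΔt and Δx = v₀Δt + ½aΔt²; chain segment to segment.
0–3 s: v starts -8 m/s; Δx = -8·3 + ½·-3·3² = -37.5 m; v ends -17 m/s.
3–4 s: v starts -17 m/s; Δx = -17·1 + ½·-2·1² = -18 m; v ends -19 m/s.
4–6 s: v starts -19 m/s; Δx = -19·2 + ½·-9·2² = -56 m; v ends -37 m/s.
6–10 s: v starts -37 m/s; Δx = -37·4 + ½·3·4² = -124 m; v ends -25 m/s.
x(10) = -2 + Σ Δx = -237.5 m.

-237.5 m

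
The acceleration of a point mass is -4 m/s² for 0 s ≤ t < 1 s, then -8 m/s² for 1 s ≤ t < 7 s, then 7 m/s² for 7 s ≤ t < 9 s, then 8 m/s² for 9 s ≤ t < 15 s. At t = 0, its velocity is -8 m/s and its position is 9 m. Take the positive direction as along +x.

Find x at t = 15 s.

On each constant-a segment, Δv = aΔt and Δx = v₀Δt + ½aΔt²; chain segment to segment.
0–1 s: v starts -8 m/s; Δx = -8·1 + ½·-4·1² = -10 m; v ends -12 m/s.
1–7 s: v starts -12 m/s; Δx = -12·6 + ½·-8·6² = -216 m; v ends -60 m/s.
7–9 s: v starts -60 m/s; Δx = -60·2 + ½·7·2² = -106 m; v ends -46 m/s.
9–15 s: v starts -46 m/s; Δx = -46·6 + ½·8·6² = -132 m; v ends 2 m/s.
x(15) = 9 + Σ Δx = -455 m.

-455 m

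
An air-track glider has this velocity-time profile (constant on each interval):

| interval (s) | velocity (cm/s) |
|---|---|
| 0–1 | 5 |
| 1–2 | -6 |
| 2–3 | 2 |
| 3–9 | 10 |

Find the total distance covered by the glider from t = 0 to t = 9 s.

73 cm

Total distance travelled is ∫|v| dt — sum the magnitudes of each area piece.
0–1 s: |5| × 1 = 5 cm
1–2 s: |-6| × 1 = 6 cm
2–3 s: |2| × 1 = 2 cm
3–9 s: |10| × 6 = 60 cm
Total distance = 73 cm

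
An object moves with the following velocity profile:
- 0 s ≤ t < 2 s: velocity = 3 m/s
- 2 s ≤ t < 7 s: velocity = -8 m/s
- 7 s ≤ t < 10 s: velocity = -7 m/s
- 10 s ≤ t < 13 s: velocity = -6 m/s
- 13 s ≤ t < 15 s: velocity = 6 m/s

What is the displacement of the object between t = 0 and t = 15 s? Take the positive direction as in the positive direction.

Displacement is the signed area under the v-t curve.
0–2 s: 3 × 2 = 6 m
2–7 s: -8 × 5 = -40 m
7–10 s: -7 × 3 = -21 m
10–13 s: -6 × 3 = -18 m
13–15 s: 6 × 2 = 12 m
Net displacement = -61 m

-61 m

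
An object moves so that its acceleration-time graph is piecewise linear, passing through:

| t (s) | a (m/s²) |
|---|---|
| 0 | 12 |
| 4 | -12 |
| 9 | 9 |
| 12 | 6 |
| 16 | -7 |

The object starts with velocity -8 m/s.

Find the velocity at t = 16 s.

5 m/s

Δv equals the area under the a-t graph; then v = v₀ + Δv.
0–4 s: ½(12 + -12)(4) = 0 m/s
4–9 s: ½(-12 + 9)(5) = -7.5 m/s
9–12 s: ½(9 + 6)(3) = 22.5 m/s
12–16 s: ½(6 + -7)(4) = -2 m/s
Δv = 13 m/s, so v(16) = -8 + (13) = 5 m/s.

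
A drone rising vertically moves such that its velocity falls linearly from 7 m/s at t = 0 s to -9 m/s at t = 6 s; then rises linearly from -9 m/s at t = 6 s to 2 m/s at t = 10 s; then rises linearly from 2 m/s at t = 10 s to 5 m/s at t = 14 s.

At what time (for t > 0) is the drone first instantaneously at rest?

v changes sign on 0–6 s (from 7 to -9); the graph is linear there, so v = 0 at t = 0 + (-7)·(6 − 0)/(-9 − 7) = 2.625 s.

t = 2.625 s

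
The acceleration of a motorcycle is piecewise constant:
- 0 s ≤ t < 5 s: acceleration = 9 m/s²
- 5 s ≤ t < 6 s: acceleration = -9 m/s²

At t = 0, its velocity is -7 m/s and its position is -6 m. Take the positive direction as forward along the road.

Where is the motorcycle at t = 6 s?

105 m

On each constant-a segment, Δv = aΔt and Δx = v₀Δt + ½aΔt²; chain segment to segment.
0–5 s: v starts -7 m/s; Δx = -7·5 + ½·9·5² = 77.5 m; v ends 38 m/s.
5–6 s: v starts 38 m/s; Δx = 38·1 + ½·-9·1² = 33.5 m; v ends 29 m/s.
x(6) = -6 + Σ Δx = 105 m.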